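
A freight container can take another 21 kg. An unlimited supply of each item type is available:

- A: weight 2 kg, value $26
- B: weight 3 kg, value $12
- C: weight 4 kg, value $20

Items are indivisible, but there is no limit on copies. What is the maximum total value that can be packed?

Best value-per-unit is A at 26/2, and filling with it alone uses weight 10×2=20. No mix of the others beats 10×26 = 260.

$260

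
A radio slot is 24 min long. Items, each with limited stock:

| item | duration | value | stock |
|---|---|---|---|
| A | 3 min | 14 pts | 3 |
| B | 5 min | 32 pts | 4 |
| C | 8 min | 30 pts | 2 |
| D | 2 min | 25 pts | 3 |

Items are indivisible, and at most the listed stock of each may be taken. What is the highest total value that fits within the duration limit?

Best selections within duration 24 and stock limits:
- 1×A + 3×B + 3×D: duration 24, value 185
- 4×B + 2×D: duration 24, value 178
Best: 185 pts.

185 pts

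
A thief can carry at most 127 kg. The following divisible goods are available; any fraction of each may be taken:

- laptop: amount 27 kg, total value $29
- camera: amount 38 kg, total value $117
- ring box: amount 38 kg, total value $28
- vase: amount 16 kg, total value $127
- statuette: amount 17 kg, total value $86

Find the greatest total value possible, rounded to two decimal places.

Take in order of value per unit:
- vase (127/16 per unit): all 16 → value 127, running total 127.00
- statuette (86/17 per unit): all 17 → value 86, running total 213.00
- camera (117/38 per unit): all 38 → value 117, running total 330.00
- laptop (29/27 per unit): all 27 → value 29, running total 359.00
- ring box (28/38 per unit): 29 of 38 → value 29×28/38 = 21.3684, running total 380.37
Total 380.37.

380.37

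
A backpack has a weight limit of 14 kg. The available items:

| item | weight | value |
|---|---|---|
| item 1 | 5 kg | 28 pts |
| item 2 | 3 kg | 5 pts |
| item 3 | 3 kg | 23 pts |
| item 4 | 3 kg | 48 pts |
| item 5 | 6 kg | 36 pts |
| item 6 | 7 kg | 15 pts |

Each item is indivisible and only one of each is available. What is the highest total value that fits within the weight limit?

112 pts

This is a 0/1 knapsack; check combinations near the capacity.
- item 1+item 4+item 5: weight 5+3+6=14, value 28+48+36=112
- item 3+item 4+item 5: weight 3+3+6=12, value 23+48+36=107
- item 1+item 2+item 3+item 4: weight 5+3+3+3=14, value 28+5+23+48=104
- item 1+item 3+item 4: weight 5+3+3=11, value 28+23+48=99
Best: 112 pts.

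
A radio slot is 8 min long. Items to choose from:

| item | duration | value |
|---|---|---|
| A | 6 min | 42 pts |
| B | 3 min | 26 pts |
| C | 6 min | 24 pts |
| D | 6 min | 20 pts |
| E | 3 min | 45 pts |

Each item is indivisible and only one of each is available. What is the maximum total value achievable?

71 pts

This is a 0/1 knapsack; check combinations near the capacity.
- B+E: duration 3+3=6, value 26+45=71
- E: duration 3, value 45
- A: duration 6, value 42
- B: duration 3, value 26
- C: duration 6, value 24
Best: 71 pts.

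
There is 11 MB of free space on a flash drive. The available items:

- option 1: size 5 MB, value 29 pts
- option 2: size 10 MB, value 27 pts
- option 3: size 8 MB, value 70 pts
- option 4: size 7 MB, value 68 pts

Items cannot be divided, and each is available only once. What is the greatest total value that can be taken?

Check high-value combinations within 11 MB:
- option 3: size 8, value 70
- option 4: size 7, value 68
- option 1: size 5, value 29
Best: 70 pts.

70 pts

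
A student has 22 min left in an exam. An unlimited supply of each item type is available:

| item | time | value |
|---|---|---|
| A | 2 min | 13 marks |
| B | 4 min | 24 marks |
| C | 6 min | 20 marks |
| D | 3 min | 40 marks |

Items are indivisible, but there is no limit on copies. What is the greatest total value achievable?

280 marks

Best value-per-unit is D at 40/3, and filling with it alone uses time 7×3=21. No mix of the others beats 7×40 = 280.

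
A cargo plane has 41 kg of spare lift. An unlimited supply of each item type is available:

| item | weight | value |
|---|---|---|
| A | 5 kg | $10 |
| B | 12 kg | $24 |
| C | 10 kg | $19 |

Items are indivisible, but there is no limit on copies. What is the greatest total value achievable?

Best value-per-unit is A at 10/5; filling with it alone gives 8×10 = 80.
Optimal mix: 1×A + 3×B → weight 41, value 82.

$82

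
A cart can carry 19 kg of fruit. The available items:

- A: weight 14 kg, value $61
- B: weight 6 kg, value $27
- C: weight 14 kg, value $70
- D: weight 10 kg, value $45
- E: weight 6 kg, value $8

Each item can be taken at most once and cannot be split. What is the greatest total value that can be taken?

This is a 0/1 knapsack; check combinations near the capacity.
- B+D: weight 6+10=16, value 27+45=72
- C: weight 14, value 70
- A: weight 14, value 61
Best: $72.

$72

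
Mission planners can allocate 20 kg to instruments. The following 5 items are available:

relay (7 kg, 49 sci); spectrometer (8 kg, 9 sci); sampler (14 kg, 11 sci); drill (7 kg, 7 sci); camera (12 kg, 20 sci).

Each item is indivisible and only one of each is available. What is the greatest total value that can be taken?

This is a 0/1 knapsack; check combinations near the capacity.
- relay+camera: mass 7+12=19, value 49+20=69
- relay+spectrometer: mass 7+8=15, value 49+9=58
- relay+drill: mass 7+7=14, value 49+7=56
Best: 69 sci.

69 sci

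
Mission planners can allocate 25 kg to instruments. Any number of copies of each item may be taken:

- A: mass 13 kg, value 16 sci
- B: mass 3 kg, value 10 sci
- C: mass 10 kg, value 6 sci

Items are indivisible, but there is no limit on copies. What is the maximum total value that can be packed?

80 sci

Best value-per-unit is B at 10/3, and filling with it alone uses mass 8×3=24. No mix of the others beats 8×10 = 80.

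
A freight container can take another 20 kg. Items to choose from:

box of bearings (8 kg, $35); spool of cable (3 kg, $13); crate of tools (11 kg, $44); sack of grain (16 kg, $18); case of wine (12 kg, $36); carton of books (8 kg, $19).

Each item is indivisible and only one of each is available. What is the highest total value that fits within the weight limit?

Check high-value combinations within 20 kg:
- box of bearings+crate of tools: weight 8+11=19, value 35+44=79
- box of bearings+case of wine: weight 8+12=20, value 35+36=71
- box of bearings+spool of cable+carton of books: weight 8+3+8=19, value 35+13+19=67
Best: $79.

$79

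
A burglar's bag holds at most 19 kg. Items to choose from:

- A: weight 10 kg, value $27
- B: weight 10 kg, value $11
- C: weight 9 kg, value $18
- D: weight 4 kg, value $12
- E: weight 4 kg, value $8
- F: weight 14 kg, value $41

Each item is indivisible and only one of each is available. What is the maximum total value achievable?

$53

Check high-value combinations within 19 kg:
- D+F: weight 4+14=18, value 12+41=53
- E+F: weight 4+14=18, value 8+41=49
- A+D+E: weight 10+4+4=18, value 27+12+8=47
- A+C: weight 10+9=19, value 27+18=45
Best: $53.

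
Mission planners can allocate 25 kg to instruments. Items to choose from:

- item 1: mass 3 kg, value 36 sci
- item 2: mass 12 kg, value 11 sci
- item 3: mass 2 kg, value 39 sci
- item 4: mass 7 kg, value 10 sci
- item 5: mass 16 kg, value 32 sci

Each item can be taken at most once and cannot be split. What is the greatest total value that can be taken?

Check high-value combinations within 25 kg:
- item 1+item 3+item 5: mass 3+2+16=21, value 36+39+32=107
- item 1+item 2+item 3+item 4: mass 3+12+2+7=24, value 36+11+39+10=96
- item 1+item 2+item 3: mass 3+12+2=17, value 36+11+39=86
- item 1+item 3+item 4: mass 3+2+7=12, value 36+39+10=85
- item 3+item 4+item 5: mass 2+7+16=25, value 39+10+32=81
Best: 107 sci.

107 sci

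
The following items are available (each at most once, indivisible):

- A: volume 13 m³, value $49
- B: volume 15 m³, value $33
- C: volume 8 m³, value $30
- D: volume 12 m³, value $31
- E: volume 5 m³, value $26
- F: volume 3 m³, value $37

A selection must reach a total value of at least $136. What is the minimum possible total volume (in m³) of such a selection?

29

Subsets with value ≥ 136, sorted by total volume:
- A+C+E+F: volume 29, value 142
- A+D+E+F: volume 33, value 143
- A+C+D+F: volume 36, value 147
Minimum volume: 29 m³.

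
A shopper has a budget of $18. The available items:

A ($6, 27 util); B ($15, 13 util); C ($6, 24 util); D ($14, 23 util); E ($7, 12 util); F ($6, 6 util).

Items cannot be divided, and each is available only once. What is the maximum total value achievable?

57 util

Check high-value combinations within $18:
- A+C+F: cost 6+6+6=18, value 27+24+6=57
- A+C: cost 6+6=12, value 27+24=51
- A+E: cost 6+7=13, value 27+12=39
Best: 57 util.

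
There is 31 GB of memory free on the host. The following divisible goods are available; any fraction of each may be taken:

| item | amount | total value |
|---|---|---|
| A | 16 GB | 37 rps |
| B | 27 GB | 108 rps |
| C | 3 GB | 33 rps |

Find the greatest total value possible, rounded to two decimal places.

Take in order of value per unit:
- C (33/3 per unit): all 3 → value 33, running total 33.00
- B (108/27 per unit): all 27 → value 108, running total 141.00
- A (37/16 per unit): 1 of 16 → value 1×37/16 = 2.3125, running total 143.31
Total 143.31.

143.31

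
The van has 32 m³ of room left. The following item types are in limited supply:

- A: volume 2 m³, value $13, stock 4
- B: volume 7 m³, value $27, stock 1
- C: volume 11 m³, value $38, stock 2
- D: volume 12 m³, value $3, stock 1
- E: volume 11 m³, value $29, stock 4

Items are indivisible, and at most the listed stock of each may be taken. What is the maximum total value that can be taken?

$128

Best selections within volume 32 and stock limits:
- 4×A + 2×C: volume 30, value 128
- 4×A + 1×C + 1×E: volume 30, value 119
Best: $128.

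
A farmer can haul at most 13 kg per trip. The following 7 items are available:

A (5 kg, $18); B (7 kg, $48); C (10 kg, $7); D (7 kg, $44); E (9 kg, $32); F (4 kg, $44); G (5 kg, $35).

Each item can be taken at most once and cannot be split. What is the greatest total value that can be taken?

Check high-value combinations within 13 kg:
- B+F: weight 7+4=11, value 48+44=92
- D+F: weight 7+4=11, value 44+44=88
- B+G: weight 7+5=12, value 48+35=83
- F+G: weight 4+5=9, value 44+35=79
Best: $92.

$92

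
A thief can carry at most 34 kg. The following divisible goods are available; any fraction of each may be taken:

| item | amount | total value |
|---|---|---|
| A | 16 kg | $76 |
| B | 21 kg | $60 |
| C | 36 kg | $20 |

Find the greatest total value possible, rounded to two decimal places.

Take in order of value per unit:
- A (76/16 per unit): all 16 → value 76, running total 76.00
- B (60/21 per unit): 18 of 21 → value 18×60/21 = 51.4286, running total 127.43
Total 127.43.

127.43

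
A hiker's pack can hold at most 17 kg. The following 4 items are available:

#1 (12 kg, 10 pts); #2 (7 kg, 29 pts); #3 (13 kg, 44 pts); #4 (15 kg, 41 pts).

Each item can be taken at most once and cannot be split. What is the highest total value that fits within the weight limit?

44 pts

Check high-value combinations within 17 kg:
- #3: weight 13, value 44
- #4: weight 15, value 41
- #2: weight 7, value 29
- #1: weight 12, value 10
Best: 44 pts.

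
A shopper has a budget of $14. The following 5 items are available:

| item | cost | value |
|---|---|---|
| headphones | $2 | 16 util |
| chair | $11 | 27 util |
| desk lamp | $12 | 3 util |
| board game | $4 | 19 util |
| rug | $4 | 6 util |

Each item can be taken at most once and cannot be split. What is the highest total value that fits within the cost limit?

This is a 0/1 knapsack; check combinations near the capacity.
- headphones+chair: cost 2+11=13, value 16+27=43
- headphones+board game+rug: cost 2+4+4=10, value 16+19+6=41
- headphones+board game: cost 2+4=6, value 16+19=35
- chair: cost 11, value 27
- board game+rug: cost 4+4=8, value 19+6=25
Best: 43 util.

43 util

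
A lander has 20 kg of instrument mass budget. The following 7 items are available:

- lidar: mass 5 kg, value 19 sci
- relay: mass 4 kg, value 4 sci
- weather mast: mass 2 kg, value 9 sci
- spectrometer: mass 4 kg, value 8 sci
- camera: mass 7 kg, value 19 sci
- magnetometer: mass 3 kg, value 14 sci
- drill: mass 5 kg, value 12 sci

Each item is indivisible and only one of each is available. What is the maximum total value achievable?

64 sci

Check high-value combinations within 20 kg:
- lidar+camera+magnetometer+drill: mass 5+7+3+5=20, value 19+19+14+12=64
- lidar+weather mast+spectrometer+magnetometer+drill: mass 5+2+4+3+5=19, value 19+9+8+14+12=62
- lidar+weather mast+camera+magnetometer: mass 5+2+7+3=17, value 19+9+19+14=61
- lidar+spectrometer+camera+magnetometer: mass 5+4+7+3=19, value 19+8+19+14=60
Best: 64 sci.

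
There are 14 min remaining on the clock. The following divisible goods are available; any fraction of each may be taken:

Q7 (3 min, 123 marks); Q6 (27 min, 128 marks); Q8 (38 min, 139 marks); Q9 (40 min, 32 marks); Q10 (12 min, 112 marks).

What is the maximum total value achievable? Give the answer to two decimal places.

Take in order of value per unit:
- Q7 (123/3 per unit): all 3 → value 123, running total 123.00
- Q10 (112/12 per unit): 11 of 12 → value 11×112/12 = 102.6667, running total 225.67
Total 225.67.

225.67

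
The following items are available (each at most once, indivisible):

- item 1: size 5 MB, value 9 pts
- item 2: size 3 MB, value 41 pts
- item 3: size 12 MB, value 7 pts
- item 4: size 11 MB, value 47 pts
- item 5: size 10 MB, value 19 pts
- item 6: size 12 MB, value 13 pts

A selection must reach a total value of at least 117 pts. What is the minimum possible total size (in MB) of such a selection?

Subsets with value ≥ 117, sorted by total size:
- item 2+item 4+item 5+item 6: size 36, value 120
- item 1+item 2+item 4+item 5+item 6: size 41, value 129
Minimum size: 36 MB.

36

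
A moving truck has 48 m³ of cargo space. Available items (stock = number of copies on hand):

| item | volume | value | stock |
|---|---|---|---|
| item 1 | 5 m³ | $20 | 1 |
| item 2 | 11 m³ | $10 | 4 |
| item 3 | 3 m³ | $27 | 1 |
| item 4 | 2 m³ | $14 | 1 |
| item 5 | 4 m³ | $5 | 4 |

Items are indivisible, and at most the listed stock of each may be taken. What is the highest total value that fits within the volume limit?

$101

Top feasible selections:
- 1×item 1 + 2×item 2 + 1×item 3 + 1×item 4 + 4×item 5: volume 48, value 101
- 1×item 1 + 2×item 2 + 1×item 3 + 1×item 4 + 3×item 5: volume 44, value 96
- 1×item 1 + 3×item 2 + 1×item 3 + 1×item 4 + 1×item 5: volume 47, value 96
- 1×item 1 + 1×item 2 + 1×item 3 + 1×item 4 + 4×item 5: volume 37, value 91
Best: $101.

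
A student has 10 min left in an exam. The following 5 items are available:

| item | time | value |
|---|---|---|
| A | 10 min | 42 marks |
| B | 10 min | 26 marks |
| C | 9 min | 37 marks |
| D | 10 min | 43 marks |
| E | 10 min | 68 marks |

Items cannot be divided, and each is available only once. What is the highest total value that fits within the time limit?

68 marks

Check high-value combinations within 10 min:
- E: time 10, value 68
- D: time 10, value 43
- A: time 10, value 42
- C: time 9, value 37
- B: time 10, value 26
Best: 68 marks.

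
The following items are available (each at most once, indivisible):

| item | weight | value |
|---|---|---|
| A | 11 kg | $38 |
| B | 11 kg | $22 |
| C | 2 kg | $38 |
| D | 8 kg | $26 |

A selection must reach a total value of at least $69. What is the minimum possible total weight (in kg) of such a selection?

Subsets with value ≥ 69, sorted by total weight:
- A+C: weight 13, value 76
- A+C+D: weight 21, value 102
Minimum weight: 13 kg.

13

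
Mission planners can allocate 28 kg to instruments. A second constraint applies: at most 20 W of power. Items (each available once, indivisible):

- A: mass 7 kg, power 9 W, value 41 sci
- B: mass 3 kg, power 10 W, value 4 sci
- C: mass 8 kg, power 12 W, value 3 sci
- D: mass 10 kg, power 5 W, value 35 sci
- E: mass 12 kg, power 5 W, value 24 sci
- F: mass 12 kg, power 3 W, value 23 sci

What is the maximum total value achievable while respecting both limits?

76 sci

Feasible sets respecting both limits:
- A+D: mass 17, power 14, value 76
- A+E: mass 19, power 14, value 65
- A+F: mass 19, power 12, value 64
- B+D+E: mass 25, power 20, value 63
Best: 76 sci.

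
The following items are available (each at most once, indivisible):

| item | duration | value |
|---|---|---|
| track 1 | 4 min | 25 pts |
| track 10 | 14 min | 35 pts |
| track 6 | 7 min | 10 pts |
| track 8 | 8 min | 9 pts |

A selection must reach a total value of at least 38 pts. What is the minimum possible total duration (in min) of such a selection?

18

Subsets with value ≥ 38, sorted by total duration:
- track 1+track 10: duration 18, value 60
- track 1+track 6+track 8: duration 19, value 44
- track 10+track 6: duration 21, value 45
- track 10+track 8: duration 22, value 44
Minimum duration: 18 min.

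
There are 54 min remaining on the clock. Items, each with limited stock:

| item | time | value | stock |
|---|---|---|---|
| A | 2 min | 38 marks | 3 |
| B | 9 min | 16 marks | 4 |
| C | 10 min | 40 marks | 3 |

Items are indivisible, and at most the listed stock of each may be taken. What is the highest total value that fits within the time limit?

266 marks

Top feasible selections:
- 3×A + 2×B + 3×C: time 54, value 266
- 3×A + 1×B + 3×C: time 45, value 250
Best: 266 marks.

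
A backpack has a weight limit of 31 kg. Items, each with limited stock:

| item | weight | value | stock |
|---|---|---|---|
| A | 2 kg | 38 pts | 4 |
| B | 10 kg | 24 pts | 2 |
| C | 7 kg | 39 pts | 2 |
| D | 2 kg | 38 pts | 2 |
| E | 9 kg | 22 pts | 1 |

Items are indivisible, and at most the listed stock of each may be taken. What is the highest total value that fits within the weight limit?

Top feasible selections:
- 4×A + 2×C + 2×D: weight 26, value 306
- 4×A + 1×B + 1×C + 2×D: weight 29, value 291
- 4×A + 1×C + 2×D + 1×E: weight 28, value 289
Best: 306 pts.

306 pts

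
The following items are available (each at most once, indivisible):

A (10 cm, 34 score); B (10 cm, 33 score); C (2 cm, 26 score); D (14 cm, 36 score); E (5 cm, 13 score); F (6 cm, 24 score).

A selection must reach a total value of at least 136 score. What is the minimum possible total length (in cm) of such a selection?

41

Subsets with value ≥ 136, sorted by total length:
- A+B+C+D+E: length 41, value 142
- A+B+C+D+F: length 42, value 153
- A+B+D+E+F: length 45, value 140
Minimum length: 41 cm.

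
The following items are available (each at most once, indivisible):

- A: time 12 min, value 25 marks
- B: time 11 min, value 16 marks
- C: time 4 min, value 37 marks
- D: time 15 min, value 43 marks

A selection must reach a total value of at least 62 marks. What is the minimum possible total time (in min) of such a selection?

16

Subsets with value ≥ 62, sorted by total time:
- A+C: time 16, value 62
- C+D: time 19, value 80
- A+B+C: time 27, value 78
- A+D: time 27, value 68
Minimum time: 16 min.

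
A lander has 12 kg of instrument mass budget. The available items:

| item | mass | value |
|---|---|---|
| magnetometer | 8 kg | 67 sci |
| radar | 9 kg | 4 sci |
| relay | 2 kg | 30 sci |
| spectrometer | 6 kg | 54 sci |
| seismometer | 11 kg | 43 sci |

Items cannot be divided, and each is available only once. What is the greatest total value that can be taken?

97 sci

Check high-value combinations within 12 kg:
- magnetometer+relay: mass 8+2=10, value 67+30=97
- relay+spectrometer: mass 2+6=8, value 30+54=84
- magnetometer: mass 8, value 67
Best: 97 sci.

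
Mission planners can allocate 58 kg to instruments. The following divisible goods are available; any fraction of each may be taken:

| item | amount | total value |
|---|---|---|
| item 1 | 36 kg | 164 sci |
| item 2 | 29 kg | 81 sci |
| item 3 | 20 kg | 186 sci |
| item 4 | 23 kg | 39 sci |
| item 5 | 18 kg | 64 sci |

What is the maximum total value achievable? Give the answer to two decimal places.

357.11

Take in order of value per unit:
- item 3 (186/20 per unit): all 20 → value 186, running total 186.00
- item 1 (164/36 per unit): all 36 → value 164, running total 350.00
- item 5 (64/18 per unit): 2 of 18 → value 2×64/18 = 7.1111, running total 357.11
Total 357.11.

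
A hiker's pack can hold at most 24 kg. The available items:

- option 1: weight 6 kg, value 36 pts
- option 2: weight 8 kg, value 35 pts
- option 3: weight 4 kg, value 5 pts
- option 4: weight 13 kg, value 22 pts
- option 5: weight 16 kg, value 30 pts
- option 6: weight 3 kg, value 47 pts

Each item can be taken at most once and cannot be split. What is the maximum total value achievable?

123 pts

Check high-value combinations within 24 kg:
- option 1+option 2+option 3+option 6: weight 6+8+4+3=21, value 36+35+5+47=123
- option 1+option 2+option 6: weight 6+8+3=17, value 36+35+47=118
- option 1+option 4+option 6: weight 6+13+3=22, value 36+22+47=105
- option 2+option 4+option 6: weight 8+13+3=24, value 35+22+47=104
Best: 123 pts.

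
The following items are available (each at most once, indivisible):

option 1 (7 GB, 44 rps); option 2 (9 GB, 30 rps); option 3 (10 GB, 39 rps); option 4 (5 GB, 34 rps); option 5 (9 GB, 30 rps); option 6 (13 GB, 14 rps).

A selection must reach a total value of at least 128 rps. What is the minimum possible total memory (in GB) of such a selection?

Subsets with value ≥ 128, sorted by total memory:
- option 1+option 2+option 4+option 5: memory 30, value 138
- option 1+option 2+option 3+option 4: memory 31, value 147
- option 1+option 3+option 4+option 5: memory 31, value 147
Minimum memory: 30 GB.

30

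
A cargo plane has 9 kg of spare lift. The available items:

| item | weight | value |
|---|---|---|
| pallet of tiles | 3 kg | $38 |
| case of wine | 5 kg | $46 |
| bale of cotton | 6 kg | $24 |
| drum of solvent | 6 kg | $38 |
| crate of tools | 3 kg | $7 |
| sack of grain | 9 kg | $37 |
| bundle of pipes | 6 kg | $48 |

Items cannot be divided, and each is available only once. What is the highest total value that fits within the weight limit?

$86

Check high-value combinations within 9 kg:
- pallet of tiles+bundle of pipes: weight 3+6=9, value 38+48=86
- pallet of tiles+case of wine: weight 3+5=8, value 38+46=84
- pallet of tiles+drum of solvent: weight 3+6=9, value 38+38=76
Best: $86.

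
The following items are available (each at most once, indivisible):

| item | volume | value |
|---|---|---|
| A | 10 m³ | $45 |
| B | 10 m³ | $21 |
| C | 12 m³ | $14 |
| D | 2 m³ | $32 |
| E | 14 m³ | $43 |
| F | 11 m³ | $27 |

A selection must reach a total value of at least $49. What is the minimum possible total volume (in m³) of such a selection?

Subsets with value ≥ 49, sorted by total volume:
- A+D: volume 12, value 77
- B+D: volume 12, value 53
- D+F: volume 13, value 59
- D+E: volume 16, value 75
Minimum volume: 12 m³.

12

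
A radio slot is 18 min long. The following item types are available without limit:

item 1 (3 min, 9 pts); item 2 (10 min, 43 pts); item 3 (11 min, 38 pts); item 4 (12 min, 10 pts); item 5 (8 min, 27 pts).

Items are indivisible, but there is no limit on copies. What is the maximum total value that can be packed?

Best value-per-unit is item 2 at 43/10; filling with it alone gives 1×43 = 43.
Optimal mix: 1×item 2 + 1×item 5 → duration 18, value 70.

70 pts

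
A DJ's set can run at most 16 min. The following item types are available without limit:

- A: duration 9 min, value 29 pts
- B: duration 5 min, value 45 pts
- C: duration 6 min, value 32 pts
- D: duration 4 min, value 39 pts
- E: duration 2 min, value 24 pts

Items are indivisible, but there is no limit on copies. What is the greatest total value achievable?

Best value-per-unit is E at 24/2, and filling with it alone uses duration 8×2=16. No mix of the others beats 8×24 = 192.

192 pts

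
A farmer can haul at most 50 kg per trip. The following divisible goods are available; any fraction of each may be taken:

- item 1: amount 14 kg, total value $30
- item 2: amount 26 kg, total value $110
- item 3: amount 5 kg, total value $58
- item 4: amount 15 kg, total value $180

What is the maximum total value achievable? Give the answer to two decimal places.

356.57

Take in order of value per unit:
- item 4 (180/15 per unit): all 15 → value 180, running total 180.00
- item 3 (58/5 per unit): all 5 → value 58, running total 238.00
- item 2 (110/26 per unit): all 26 → value 110, running total 348.00
- item 1 (30/14 per unit): 4 of 14 → value 4×30/14 = 8.5714, running total 356.57
Total 356.57.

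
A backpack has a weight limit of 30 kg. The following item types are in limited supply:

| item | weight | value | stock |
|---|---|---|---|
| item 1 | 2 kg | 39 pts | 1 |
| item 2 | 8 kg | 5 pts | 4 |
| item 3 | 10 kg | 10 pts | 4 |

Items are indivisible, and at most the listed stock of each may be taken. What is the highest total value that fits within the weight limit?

Best selections within weight 30 and stock limits:
- 1×item 1 + 1×item 2 + 2×item 3: weight 30, value 64
- 1×item 1 + 2×item 3: weight 22, value 59
- 1×item 1 + 2×item 2 + 1×item 3: weight 28, value 59
Best: 64 pts.

64 pts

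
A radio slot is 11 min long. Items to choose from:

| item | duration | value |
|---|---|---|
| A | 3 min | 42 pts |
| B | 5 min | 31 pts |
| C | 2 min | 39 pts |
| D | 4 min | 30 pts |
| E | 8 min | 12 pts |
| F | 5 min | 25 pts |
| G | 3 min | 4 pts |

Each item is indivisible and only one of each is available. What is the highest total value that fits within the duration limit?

112 pts

Check high-value combinations within 11 min:
- A+B+C: duration 3+5+2=10, value 42+31+39=112
- A+C+D: duration 3+2+4=9, value 42+39+30=111
- A+C+F: duration 3+2+5=10, value 42+39+25=106
- B+C+D: duration 5+2+4=11, value 31+39+30=100
Best: 112 pts.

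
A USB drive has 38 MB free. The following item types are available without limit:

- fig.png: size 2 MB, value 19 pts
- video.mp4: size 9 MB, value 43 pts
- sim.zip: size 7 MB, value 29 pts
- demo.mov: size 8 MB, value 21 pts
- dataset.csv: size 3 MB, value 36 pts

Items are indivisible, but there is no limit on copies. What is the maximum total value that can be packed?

Best value-per-unit is dataset.csv at 36/3; filling with it alone gives 12×36 = 432.
Optimal mix: 1×fig.png + 12×dataset.csv → size 38, value 451.

451 pts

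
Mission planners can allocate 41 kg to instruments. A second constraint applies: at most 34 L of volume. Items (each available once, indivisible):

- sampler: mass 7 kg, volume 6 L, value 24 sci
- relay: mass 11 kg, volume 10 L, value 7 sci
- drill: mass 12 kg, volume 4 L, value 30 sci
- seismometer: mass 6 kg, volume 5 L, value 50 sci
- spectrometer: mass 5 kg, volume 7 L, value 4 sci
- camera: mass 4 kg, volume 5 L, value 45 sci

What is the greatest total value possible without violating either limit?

156 sci

Feasible sets respecting both limits:
- sampler+relay+drill+seismometer+camera: mass 40, volume 30, value 156
- sampler+drill+seismometer+spectrometer+camera: mass 34, volume 27, value 153
- sampler+drill+seismometer+camera: mass 29, volume 20, value 149
Best: 156 sci.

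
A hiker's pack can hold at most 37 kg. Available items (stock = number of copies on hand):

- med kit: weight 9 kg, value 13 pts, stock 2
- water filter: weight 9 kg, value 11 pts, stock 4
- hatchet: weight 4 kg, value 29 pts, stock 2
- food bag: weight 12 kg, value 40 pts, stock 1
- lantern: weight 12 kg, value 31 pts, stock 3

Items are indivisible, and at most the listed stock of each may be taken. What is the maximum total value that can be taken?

129 pts

Top feasible selections:
- 2×hatchet + 1×food bag + 1×lantern: weight 32, value 129
- 2×hatchet + 2×lantern: weight 32, value 120
- 1×med kit + 1×hatchet + 1×food bag + 1×lantern: weight 37, value 113
Best: 129 pts.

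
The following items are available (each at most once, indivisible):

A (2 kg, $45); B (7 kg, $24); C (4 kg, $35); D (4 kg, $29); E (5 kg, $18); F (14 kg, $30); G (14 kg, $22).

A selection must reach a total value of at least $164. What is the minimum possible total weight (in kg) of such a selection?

36

Subsets with value ≥ 164, sorted by total weight:
- A+B+C+D+E+F: weight 36, value 181
- A+B+C+D+E+G: weight 36, value 173
- A+C+D+E+F+G: weight 43, value 179
Minimum weight: 36 kg.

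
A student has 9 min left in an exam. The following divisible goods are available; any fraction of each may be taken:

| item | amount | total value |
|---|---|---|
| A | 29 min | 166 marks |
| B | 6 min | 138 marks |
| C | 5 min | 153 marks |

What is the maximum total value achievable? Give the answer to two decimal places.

245.00

Take in order of value per unit:
- C (153/5 per unit): all 5 → value 153, running total 153.00
- B (138/6 per unit): 4 of 6 → value 4×138/6 = 92.0000, running total 245.00
Total 245.00.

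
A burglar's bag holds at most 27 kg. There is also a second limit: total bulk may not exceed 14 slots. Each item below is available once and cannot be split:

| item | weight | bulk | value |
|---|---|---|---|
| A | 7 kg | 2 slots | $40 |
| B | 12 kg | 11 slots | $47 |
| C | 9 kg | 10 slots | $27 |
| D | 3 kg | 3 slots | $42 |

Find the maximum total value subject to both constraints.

Feasible sets respecting both limits:
- B+D: weight 15, bulk 14, value 89
- A+B: weight 19, bulk 13, value 87
- A+D: weight 10, bulk 5, value 82
Best: $89.

$89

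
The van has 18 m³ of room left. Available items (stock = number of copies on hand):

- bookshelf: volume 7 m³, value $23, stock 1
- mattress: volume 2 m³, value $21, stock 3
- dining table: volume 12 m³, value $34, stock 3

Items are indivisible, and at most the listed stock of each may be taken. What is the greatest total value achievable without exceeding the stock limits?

$97

Top feasible selections:
- 3×mattress + 1×dining table: volume 18, value 97
- 1×bookshelf + 3×mattress: volume 13, value 86
Best: $97.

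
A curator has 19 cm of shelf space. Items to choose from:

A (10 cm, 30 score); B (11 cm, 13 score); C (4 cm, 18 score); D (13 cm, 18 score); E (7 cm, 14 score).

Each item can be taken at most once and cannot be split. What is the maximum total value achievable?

This is a 0/1 knapsack; check combinations near the capacity.
- A+C: length 10+4=14, value 30+18=48
- A+E: length 10+7=17, value 30+14=44
- C+D: length 4+13=17, value 18+18=36
Best: 48 score.

48 score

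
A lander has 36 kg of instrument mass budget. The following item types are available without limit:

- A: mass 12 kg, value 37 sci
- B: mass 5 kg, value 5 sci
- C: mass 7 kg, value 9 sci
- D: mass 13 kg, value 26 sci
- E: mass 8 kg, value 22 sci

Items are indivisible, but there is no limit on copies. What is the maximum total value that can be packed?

Best value-per-unit is A at 37/12, and filling with it alone uses mass 3×12=36. No mix of the others beats 3×37 = 111.

111 sci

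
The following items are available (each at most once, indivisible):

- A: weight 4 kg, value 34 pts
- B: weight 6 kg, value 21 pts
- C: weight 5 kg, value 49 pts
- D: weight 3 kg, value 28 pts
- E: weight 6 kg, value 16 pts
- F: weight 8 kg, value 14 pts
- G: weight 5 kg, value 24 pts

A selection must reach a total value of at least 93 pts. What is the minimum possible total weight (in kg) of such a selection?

Subsets with value ≥ 93, sorted by total weight:
- A+C+D: weight 12, value 111
- C+D+G: weight 13, value 101
- A+C+G: weight 14, value 107
Minimum weight: 12 kg.

12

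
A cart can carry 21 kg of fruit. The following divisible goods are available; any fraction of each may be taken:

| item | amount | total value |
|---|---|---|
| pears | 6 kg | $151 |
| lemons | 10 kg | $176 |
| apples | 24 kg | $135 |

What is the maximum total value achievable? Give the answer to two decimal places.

355.13

Take in order of value per unit:
- pears (151/6 per unit): all 6 → value 151, running total 151.00
- lemons (176/10 per unit): all 10 → value 176, running total 327.00
- apples (135/24 per unit): 5 of 24 → value 5×135/24 = 28.1250, running total 355.13
Total 355.13.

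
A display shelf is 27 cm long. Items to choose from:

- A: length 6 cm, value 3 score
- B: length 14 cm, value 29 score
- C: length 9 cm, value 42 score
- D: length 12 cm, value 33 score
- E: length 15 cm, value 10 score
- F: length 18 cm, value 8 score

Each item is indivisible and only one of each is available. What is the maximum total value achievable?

This is a 0/1 knapsack; check combinations near the capacity.
- A+C+D: length 6+9+12=27, value 3+42+33=78
- C+D: length 9+12=21, value 42+33=75
- B+C: length 14+9=23, value 29+42=71
Best: 78 score.

78 score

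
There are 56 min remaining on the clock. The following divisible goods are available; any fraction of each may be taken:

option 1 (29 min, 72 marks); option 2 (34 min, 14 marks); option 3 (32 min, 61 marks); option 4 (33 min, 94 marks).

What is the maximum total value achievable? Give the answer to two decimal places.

151.10

Take in order of value per unit:
- option 4 (94/33 per unit): all 33 → value 94, running total 94.00
- option 1 (72/29 per unit): 23 of 29 → value 23×72/29 = 57.1034, running total 151.10
Total 151.10.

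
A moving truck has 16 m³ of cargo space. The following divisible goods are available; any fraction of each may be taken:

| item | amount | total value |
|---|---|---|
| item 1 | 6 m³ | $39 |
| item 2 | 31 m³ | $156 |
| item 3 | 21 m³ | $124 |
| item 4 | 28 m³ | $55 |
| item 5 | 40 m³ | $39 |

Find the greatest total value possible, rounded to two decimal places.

98.05

Take in order of value per unit:
- item 1 (39/6 per unit): all 6 → value 39, running total 39.00
- item 3 (124/21 per unit): 10 of 21 → value 10×124/21 = 59.0476, running total 98.05
Total 98.05.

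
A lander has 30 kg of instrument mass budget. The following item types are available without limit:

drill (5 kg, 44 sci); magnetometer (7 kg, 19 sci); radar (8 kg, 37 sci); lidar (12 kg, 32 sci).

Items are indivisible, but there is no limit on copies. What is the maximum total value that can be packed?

264 sci

Best value-per-unit is drill at 44/5, and filling with it alone uses mass 6×5=30. No mix of the others beats 6×44 = 264.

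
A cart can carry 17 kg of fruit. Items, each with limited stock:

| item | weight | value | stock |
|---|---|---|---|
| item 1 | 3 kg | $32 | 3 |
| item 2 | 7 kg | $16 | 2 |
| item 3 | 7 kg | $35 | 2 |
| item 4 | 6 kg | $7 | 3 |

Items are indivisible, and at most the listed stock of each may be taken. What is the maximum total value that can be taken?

$131

Top feasible selections:
- 3×item 1 + 1×item 3: weight 16, value 131
- 3×item 1 + 1×item 2: weight 16, value 112
- 3×item 1 + 1×item 4: weight 15, value 103
Best: $131.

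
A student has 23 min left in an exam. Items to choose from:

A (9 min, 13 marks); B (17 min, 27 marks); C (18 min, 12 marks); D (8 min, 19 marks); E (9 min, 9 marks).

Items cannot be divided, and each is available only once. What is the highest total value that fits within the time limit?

32 marks

This is a 0/1 knapsack; check combinations near the capacity.
- A+D: time 9+8=17, value 13+19=32
- D+E: time 8+9=17, value 19+9=28
- B: time 17, value 27
- A+E: time 9+9=18, value 13+9=22
- D: time 8, value 19
Best: 32 marks.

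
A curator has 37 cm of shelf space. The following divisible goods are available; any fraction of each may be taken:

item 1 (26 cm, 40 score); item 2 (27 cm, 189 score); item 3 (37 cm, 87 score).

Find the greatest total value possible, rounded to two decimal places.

Take in order of value per unit:
- item 2 (189/27 per unit): all 27 → value 189, running total 189.00
- item 3 (87/37 per unit): 10 of 37 → value 10×87/37 = 23.5135, running total 212.51
Total 212.51.

212.51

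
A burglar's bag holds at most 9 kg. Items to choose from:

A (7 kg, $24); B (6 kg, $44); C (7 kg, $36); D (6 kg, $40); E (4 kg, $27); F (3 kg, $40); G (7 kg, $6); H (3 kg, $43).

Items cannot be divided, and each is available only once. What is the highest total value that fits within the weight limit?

Check high-value combinations within 9 kg:
- B+H: weight 6+3=9, value 44+43=87
- B+F: weight 6+3=9, value 44+40=84
- F+H: weight 3+3=6, value 40+43=83
- D+H: weight 6+3=9, value 40+43=83
- D+F: weight 6+3=9, value 40+40=80
Best: $87.

$87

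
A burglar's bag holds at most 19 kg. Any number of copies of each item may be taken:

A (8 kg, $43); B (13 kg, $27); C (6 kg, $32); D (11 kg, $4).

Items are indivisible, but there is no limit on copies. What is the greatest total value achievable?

Best value-per-unit is A at 43/8; filling with it alone gives 2×43 = 86.
Optimal mix: 3×C → weight 18, value 96.

$96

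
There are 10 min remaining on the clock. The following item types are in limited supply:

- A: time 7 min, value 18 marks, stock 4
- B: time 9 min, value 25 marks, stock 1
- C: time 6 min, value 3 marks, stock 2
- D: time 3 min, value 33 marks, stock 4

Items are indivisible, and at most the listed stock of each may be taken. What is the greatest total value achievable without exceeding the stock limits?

Best selections within time 10 and stock limits:
- 3×D: time 9, value 99
- 2×D: time 6, value 66
- 1×A + 1×D: time 10, value 51
Best: 99 marks.

99 marks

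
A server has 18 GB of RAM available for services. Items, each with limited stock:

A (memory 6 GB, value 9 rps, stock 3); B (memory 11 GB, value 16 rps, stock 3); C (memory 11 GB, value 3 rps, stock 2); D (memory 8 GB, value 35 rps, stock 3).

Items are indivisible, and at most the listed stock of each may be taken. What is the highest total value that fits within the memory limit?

Best selections within memory 18 and stock limits:
- 2×D: memory 16, value 70
- 1×A + 1×D: memory 14, value 44
Best: 70 rps.

70 rps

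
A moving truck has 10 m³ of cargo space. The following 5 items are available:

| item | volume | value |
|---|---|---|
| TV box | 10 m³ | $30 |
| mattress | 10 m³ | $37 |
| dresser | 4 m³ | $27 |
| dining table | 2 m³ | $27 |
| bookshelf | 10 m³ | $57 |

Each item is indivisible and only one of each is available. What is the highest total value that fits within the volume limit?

$57

Check high-value combinations within 10 m³:
- bookshelf: volume 10, value 57
- dresser+dining table: volume 4+2=6, value 27+27=54
- mattress: volume 10, value 37
- TV box: volume 10, value 30
Best: $57.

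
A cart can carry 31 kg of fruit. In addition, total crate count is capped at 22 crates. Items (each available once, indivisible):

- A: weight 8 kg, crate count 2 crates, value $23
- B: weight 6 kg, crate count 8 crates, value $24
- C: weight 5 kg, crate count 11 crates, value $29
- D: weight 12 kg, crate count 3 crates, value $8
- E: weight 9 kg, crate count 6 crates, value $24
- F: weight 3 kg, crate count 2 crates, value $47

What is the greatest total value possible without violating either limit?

$123

Feasible sets respecting both limits:
- A+C+E+F: weight 25, crate count 21, value 123
- A+B+E+F: weight 26, crate count 18, value 118
- C+D+E+F: weight 29, crate count 22, value 108
- A+C+D+F: weight 28, crate count 18, value 107
Best: $123.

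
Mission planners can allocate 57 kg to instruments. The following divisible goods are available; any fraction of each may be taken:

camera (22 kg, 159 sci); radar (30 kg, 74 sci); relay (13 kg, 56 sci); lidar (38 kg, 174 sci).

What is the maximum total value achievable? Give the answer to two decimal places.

Take in order of value per unit:
- camera (159/22 per unit): all 22 → value 159, running total 159.00
- lidar (174/38 per unit): 35 of 38 → value 35×174/38 = 160.2632, running total 319.26
Total 319.26.

319.26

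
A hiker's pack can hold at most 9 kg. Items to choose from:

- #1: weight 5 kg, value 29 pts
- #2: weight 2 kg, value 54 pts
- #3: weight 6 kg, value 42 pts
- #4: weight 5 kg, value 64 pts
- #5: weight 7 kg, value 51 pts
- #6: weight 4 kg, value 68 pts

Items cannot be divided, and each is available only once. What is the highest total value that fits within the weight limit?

Check high-value combinations within 9 kg:
- #4+#6: weight 5+4=9, value 64+68=132
- #2+#6: weight 2+4=6, value 54+68=122
- #2+#4: weight 2+5=7, value 54+64=118
- #2+#5: weight 2+7=9, value 54+51=105
Best: 132 pts.

132 pts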